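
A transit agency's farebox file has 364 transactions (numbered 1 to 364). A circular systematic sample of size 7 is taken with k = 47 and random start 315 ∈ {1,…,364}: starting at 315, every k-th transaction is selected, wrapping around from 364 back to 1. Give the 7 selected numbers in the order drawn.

Selection 1: 315
Selection 2: 315 + 47 = 362
Selection 3: 362 + 47 = 409 → 409 − 364 = 45
Selection 4: 45 + 47 = 92
Selection 5: 92 + 47 = 139
Selection 6: 139 + 47 = 186
Selection 7: 186 + 47 = 233

315, 362, 45, 92, 139, 186, 233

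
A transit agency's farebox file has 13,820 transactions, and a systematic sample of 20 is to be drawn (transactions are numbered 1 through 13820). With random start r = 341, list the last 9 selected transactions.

7942, 8633, 9324, 10015, 10706, 11397, 12088, 12779, 13470

k = N/n = 13820/20 = 691
12th selection = 341 + 11×691 = 7942
13th: 7942 + 691 = 8633
14th: 8633 + 691 = 9324
15th: 9324 + 691 = 10015
16th: 10015 + 691 = 10706
17th: 10706 + 691 = 11397
18th: 11397 + 691 = 12088
19th: 12088 + 691 = 12779
20th: 12779 + 691 = 13470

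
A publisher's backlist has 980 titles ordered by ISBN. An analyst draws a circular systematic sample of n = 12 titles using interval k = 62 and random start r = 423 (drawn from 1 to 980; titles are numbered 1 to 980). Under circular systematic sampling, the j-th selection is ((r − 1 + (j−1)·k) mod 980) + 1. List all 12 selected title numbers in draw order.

Selection 1: 423
Selection 2: 423 + 62 = 485
Selection 3: 485 + 62 = 547
Selection 4: 547 + 62 = 609
Selection 5: 609 + 62 = 671
Selection 6: 671 + 62 = 733
Selection 7: 733 + 62 = 795
Selection 8: 795 + 62 = 857
Selection 9: 857 + 62 = 919
Selection 10: 919 + 62 = 981 → 981 − 980 = 1
Selection 11: 1 + 62 = 63
Selection 12: 63 + 62 = 125

423, 485, 547, 609, 671, 733, 795, 857, 919, 1, 63, 125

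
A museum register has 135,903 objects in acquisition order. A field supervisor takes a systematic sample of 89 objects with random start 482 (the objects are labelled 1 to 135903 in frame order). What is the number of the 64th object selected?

k = 135903/89 = 1527
64th selection = r + (64−1)·k = 482 + 63×1527 = 482 + 96201 = 96683

96683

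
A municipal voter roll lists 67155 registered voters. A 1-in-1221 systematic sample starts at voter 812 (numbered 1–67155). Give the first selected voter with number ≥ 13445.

14243

k = 1221
Steps past start: ⌈(13445 − 812)/1221⌉ = ⌈12633/1221⌉ = 11
Selected voter: 812 + 11×1221 = 14243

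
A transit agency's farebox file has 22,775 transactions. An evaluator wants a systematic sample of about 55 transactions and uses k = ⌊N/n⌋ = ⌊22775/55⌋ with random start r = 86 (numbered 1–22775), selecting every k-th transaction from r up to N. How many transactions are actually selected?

k = ⌊22775/55⌋ = 414
Achieved size = ⌊(22775 − 86)/414⌋ + 1 = ⌊22689/414⌋ + 1 = 54 + 1 = 55
(last selection: 86 + 54×414 = 22442 ≤ 22775; next would be 22856 > 22775)

55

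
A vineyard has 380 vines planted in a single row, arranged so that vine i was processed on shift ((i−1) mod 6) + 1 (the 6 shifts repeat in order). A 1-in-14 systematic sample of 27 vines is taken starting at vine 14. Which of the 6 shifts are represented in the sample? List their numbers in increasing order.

2, 4, 6

Consecutive selections differ by k = 14, so their shift numbers differ by 14 mod 6 = 2.
gcd(14, 6) = 2, so the sample visits 6/2 = 3 distinct residues mod 6.
Start 14 is shift 2; the shifts hit are 2, 4, 6.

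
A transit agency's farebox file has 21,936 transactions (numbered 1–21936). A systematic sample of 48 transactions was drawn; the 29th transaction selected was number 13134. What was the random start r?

k = 21936/48 = 457
r = 13134 − (29−1)×457 = 13134 − 12796 = 338

338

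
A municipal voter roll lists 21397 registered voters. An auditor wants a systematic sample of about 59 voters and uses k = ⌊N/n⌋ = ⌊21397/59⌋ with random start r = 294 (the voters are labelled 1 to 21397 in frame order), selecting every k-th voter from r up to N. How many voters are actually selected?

59

k = ⌊21397/59⌋ = 362
Achieved size = ⌊(21397 − 294)/362⌋ + 1 = ⌊21103/362⌋ + 1 = 58 + 1 = 59
(last selection: 294 + 58×362 = 21290 ≤ 21397; next would be 21652 > 21397)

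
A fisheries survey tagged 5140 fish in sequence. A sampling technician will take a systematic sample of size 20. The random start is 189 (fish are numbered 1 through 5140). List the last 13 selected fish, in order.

1988, 2245, 2502, 2759, 3016, 3273, 3530, 3787, 4044, 4301, 4558, 4815, 5072

k = N/n = 5140/20 = 257
8th selection = 189 + 7×257 = 1988
9th: 1988 + 257 = 2245
10th: 2245 + 257 = 2502
11th: 2502 + 257 = 2759
12th: 2759 + 257 = 3016
13th: 3016 + 257 = 3273
14th: 3273 + 257 = 3530
15th: 3530 + 257 = 3787
16th: 3787 + 257 = 4044
17th: 4044 + 257 = 4301
18th: 4301 + 257 = 4558
19th: 4558 + 257 = 4815
20th: 4815 + 257 = 5072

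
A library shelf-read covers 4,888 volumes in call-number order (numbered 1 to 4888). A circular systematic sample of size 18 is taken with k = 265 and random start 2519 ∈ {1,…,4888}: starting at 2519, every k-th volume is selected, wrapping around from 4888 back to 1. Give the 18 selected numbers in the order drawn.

Selection 1: 2519
Selection 2: 2519 + 265 = 2784
Selection 3: 2784 + 265 = 3049
Selection 4: 3049 + 265 = 3314
Selection 5: 3314 + 265 = 3579
Selection 6: 3579 + 265 = 3844
Selection 7: 3844 + 265 = 4109
Selection 8: 4109 + 265 = 4374
Selection 9: 4374 + 265 = 4639
Selection 10: 4639 + 265 = 4904 → 4904 − 4888 = 16
Selection 11: 16 + 265 = 281
Selection 12: 281 + 265 = 546
Selection 13: 546 + 265 = 811
Selection 14: 811 + 265 = 1076
Selection 15: 1076 + 265 = 1341
Selection 16: 1341 + 265 = 1606
Selection 17: 1606 + 265 = 1871
Selection 18: 1871 + 265 = 2136

2519, 2784, 3049, 3314, 3579, 3844, 4109, 4374, 4639, 16, 281, 546, 811, 1076, 1341, 1606, 1871, 2136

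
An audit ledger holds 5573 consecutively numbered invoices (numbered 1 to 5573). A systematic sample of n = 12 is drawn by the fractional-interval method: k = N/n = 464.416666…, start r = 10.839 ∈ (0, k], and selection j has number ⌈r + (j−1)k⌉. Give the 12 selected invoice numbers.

11, 476, 940, 1405, 1869, 2333, 2798, 3262, 3727, 4191, 4656, 5120

j=1: r + 0k = 10.839 → ⌈·⌉ = 11
j=2: r + 1k = 475.255666… → ⌈·⌉ = 476
j=3: r + 2k = 939.672333… → ⌈·⌉ = 940
j=4: r + 3k = 1404.089 → ⌈·⌉ = 1405
j=5: r + 4k = 1868.505666… → ⌈·⌉ = 1869
j=6: r + 5k = 2332.922333… → ⌈·⌉ = 2333
j=7: r + 6k = 2797.339 → ⌈·⌉ = 2798
j=8: r + 7k = 3261.755666… → ⌈·⌉ = 3262
j=9: r + 8k = 3726.172333… → ⌈·⌉ = 3727
j=10: r + 9k = 4190.589 → ⌈·⌉ = 4191
j=11: r + 10k = 4655.005666… → ⌈·⌉ = 4656
j=12: r + 11k = 5119.422333… → ⌈·⌉ = 5120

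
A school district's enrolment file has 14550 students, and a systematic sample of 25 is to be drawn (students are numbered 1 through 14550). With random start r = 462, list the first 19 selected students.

462, 1044, 1626, 2208, 2790, 3372, 3954, 4536, 5118, 5700, 6282, 6864, 7446, 8028, 8610, 9192, 9774, 10356, 10938

k = N/n = 14550/25 = 582
student 1: 462
student 2: 462 + 582 = 1044
student 3: 1044 + 582 = 1626
student 4: 1626 + 582 = 2208
student 5: 2208 + 582 = 2790
student 6: 2790 + 582 = 3372
student 7: 3372 + 582 = 3954
student 8: 3954 + 582 = 4536
student 9: 4536 + 582 = 5118
student 10: 5118 + 582 = 5700
student 11: 5700 + 582 = 6282
student 12: 6282 + 582 = 6864
student 13: 6864 + 582 = 7446
student 14: 7446 + 582 = 8028
student 15: 8028 + 582 = 8610
student 16: 8610 + 582 = 9192
student 17: 9192 + 582 = 9774
student 18: 9774 + 582 = 10356
student 19: 10356 + 582 = 10938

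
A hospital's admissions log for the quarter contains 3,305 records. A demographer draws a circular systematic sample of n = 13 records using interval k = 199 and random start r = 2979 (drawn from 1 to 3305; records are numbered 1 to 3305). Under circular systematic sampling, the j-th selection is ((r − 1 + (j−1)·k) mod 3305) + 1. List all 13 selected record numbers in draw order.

Selection 1: 2979
Selection 2: 2979 + 199 = 3178
Selection 3: 3178 + 199 = 3377 → 3377 − 3305 = 72
Selection 4: 72 + 199 = 271
Selection 5: 271 + 199 = 470
Selection 6: 470 + 199 = 669
Selection 7: 669 + 199 = 868
Selection 8: 868 + 199 = 1067
Selection 9: 1067 + 199 = 1266
Selection 10: 1266 + 199 = 1465
Selection 11: 1465 + 199 = 1664
Selection 12: 1664 + 199 = 1863
Selection 13: 1863 + 199 = 2062

2979, 3178, 72, 271, 470, 669, 868, 1067, 1266, 1465, 1664, 1863, 2062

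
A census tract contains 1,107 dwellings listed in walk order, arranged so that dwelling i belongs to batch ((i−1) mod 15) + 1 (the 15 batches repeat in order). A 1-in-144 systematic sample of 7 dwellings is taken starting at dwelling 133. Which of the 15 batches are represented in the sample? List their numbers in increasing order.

Consecutive selections differ by k = 144, so their batch numbers differ by 144 mod 15 = 9.
gcd(144, 15) = 3, so the sample visits 15/3 = 5 distinct residues mod 15.
Start 133 is batch 13; the batches hit are 1, 4, 7, 10, 13.

1, 4, 7, 10, 13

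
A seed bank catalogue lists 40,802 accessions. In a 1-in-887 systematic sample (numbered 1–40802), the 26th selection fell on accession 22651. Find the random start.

476

k = 887
r = 22651 − (26−1)×887 = 22651 − 22175 = 476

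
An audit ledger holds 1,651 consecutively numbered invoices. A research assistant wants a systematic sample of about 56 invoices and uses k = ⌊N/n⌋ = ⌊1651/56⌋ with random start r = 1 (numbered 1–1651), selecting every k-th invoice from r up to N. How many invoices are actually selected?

57

k = ⌊1651/56⌋ = 29
Achieved size = ⌊(1651 − 1)/29⌋ + 1 = ⌊1650/29⌋ + 1 = 56 + 1 = 57
(last selection: 1 + 56×29 = 1625 ≤ 1651; next would be 1654 > 1651)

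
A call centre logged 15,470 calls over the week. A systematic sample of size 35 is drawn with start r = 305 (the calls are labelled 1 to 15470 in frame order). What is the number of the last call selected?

k = 15470/35 = 442
35th selection = r + (35−1)·k = 305 + 34×442 = 305 + 15028 = 15333

15333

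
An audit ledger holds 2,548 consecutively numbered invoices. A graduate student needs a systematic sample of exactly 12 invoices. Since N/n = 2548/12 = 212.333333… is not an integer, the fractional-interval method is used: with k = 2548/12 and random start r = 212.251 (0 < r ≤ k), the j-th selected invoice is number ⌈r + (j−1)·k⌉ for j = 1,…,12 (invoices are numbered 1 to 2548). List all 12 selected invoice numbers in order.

213, 425, 637, 850, 1062, 1274, 1487, 1699, 1911, 2124, 2336, 2548

j=1: r + 0k = 212.251 → ⌈·⌉ = 213
j=2: r + 1k = 424.584333… → ⌈·⌉ = 425
j=3: r + 2k = 636.917666… → ⌈·⌉ = 637
j=4: r + 3k = 849.251 → ⌈·⌉ = 850
j=5: r + 4k = 1061.584333… → ⌈·⌉ = 1062
j=6: r + 5k = 1273.917666… → ⌈·⌉ = 1274
j=7: r + 6k = 1486.251 → ⌈·⌉ = 1487
j=8: r + 7k = 1698.584333… → ⌈·⌉ = 1699
j=9: r + 8k = 1910.917666… → ⌈·⌉ = 1911
j=10: r + 9k = 2123.251 → ⌈·⌉ = 2124
j=11: r + 10k = 2335.584333… → ⌈·⌉ = 2336
j=12: r + 11k = 2547.917666… → ⌈·⌉ = 2548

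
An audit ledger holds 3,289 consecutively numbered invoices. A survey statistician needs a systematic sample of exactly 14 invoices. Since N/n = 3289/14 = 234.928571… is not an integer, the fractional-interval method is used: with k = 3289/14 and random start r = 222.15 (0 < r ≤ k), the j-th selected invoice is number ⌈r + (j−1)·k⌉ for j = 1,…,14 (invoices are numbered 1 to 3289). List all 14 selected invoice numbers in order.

223, 458, 693, 927, 1162, 1397, 1632, 1867, 2102, 2337, 2572, 2807, 3042, 3277

j=1: r + 0k = 222.15 → ⌈·⌉ = 223
j=2: r + 1k = 457.078571… → ⌈·⌉ = 458
j=3: r + 2k = 692.007142… → ⌈·⌉ = 693
j=4: r + 3k = 926.935714… → ⌈·⌉ = 927
j=5: r + 4k = 1161.864285… → ⌈·⌉ = 1162
j=6: r + 5k = 1396.792857… → ⌈·⌉ = 1397
j=7: r + 6k = 1631.721428… → ⌈·⌉ = 1632
j=8: r + 7k = 1866.65 → ⌈·⌉ = 1867
j=9: r + 8k = 2101.578571… → ⌈·⌉ = 2102
j=10: r + 9k = 2336.507142… → ⌈·⌉ = 2337
j=11: r + 10k = 2571.435714… → ⌈·⌉ = 2572
j=12: r + 11k = 2806.364285… → ⌈·⌉ = 2807
j=13: r + 12k = 3041.292857… → ⌈·⌉ = 3042
j=14: r + 13k = 3276.221428… → ⌈·⌉ = 3277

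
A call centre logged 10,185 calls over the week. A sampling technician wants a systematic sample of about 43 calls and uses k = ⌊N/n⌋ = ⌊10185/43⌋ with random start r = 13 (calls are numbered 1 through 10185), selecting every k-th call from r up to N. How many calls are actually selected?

44

k = ⌊10185/43⌋ = 236
Achieved size = ⌊(10185 − 13)/236⌋ + 1 = ⌊10172/236⌋ + 1 = 43 + 1 = 44
(last selection: 13 + 43×236 = 10161 ≤ 10185; next would be 10397 > 10185)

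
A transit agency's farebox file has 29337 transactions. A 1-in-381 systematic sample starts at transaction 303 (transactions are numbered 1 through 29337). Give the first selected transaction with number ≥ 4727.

k = 381
Steps past start: ⌈(4727 − 303)/381⌉ = ⌈4424/381⌉ = 12
Selected transaction: 303 + 12×381 = 4875

4875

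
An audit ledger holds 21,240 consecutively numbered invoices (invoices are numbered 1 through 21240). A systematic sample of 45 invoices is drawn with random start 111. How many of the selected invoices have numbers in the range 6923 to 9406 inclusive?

5

k = 21240/45 = 472
First selection ≥ 6923: 111 + ⌈(6923−111)/472⌉·472 = 111 + 15×472 = 7191
Last selection ≤ 9406: 111 + ⌊(9406−111)/472⌋·472 = 111 + 19×472 = 9079
Count = 19 − 15 + 1 = 5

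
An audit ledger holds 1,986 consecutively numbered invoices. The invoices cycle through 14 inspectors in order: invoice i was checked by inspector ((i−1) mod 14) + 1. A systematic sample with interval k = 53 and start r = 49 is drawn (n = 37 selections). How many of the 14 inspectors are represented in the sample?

Consecutive selections differ by k = 53, so their inspector numbers differ by 53 mod 14 = 11.
gcd(53, 14) = 1, so the sample visits 14/1 = 14 distinct residues mod 14.
Start 49 is inspector 7; the inspectors hit are 1, 2, 3, 4, 5, 6, 7, 8, 9, 10, 11, 12, 13, 14.

14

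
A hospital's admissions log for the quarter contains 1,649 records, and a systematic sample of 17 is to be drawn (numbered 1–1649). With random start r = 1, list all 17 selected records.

1, 98, 195, 292, 389, 486, 583, 680, 777, 874, 971, 1068, 1165, 1262, 1359, 1456, 1553

k = N/n = 1649/17 = 97
record 1: 1
record 2: 1 + 97 = 98
record 3: 98 + 97 = 195
record 4: 195 + 97 = 292
record 5: 292 + 97 = 389
record 6: 389 + 97 = 486
record 7: 486 + 97 = 583
record 8: 583 + 97 = 680
record 9: 680 + 97 = 777
record 10: 777 + 97 = 874
record 11: 874 + 97 = 971
record 12: 971 + 97 = 1068
record 13: 1068 + 97 = 1165
record 14: 1165 + 97 = 1262
record 15: 1262 + 97 = 1359
record 16: 1359 + 97 = 1456
record 17: 1456 + 97 = 1553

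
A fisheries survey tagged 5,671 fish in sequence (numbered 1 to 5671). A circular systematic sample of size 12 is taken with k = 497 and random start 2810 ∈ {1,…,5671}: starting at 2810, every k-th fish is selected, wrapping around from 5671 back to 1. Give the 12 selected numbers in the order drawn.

2810, 3307, 3804, 4301, 4798, 5295, 121, 618, 1115, 1612, 2109, 2606

Selection 1: 2810
Selection 2: 2810 + 497 = 3307
Selection 3: 3307 + 497 = 3804
Selection 4: 3804 + 497 = 4301
Selection 5: 4301 + 497 = 4798
Selection 6: 4798 + 497 = 5295
Selection 7: 5295 + 497 = 5792 → 5792 − 5671 = 121
Selection 8: 121 + 497 = 618
Selection 9: 618 + 497 = 1115
Selection 10: 1115 + 497 = 1612
Selection 11: 1612 + 497 = 2109
Selection 12: 2109 + 497 = 2606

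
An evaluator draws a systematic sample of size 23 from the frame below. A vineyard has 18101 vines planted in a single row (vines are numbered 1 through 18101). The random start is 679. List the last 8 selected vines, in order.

k = N/n = 18101/23 = 787
16th selection = 679 + 15×787 = 12484
17th: 12484 + 787 = 13271
18th: 13271 + 787 = 14058
19th: 14058 + 787 = 14845
20th: 14845 + 787 = 15632
21st: 15632 + 787 = 16419
22nd: 16419 + 787 = 17206
23rd: 17206 + 787 = 17993

12484, 13271, 14058, 14845, 15632, 16419, 17206, 17993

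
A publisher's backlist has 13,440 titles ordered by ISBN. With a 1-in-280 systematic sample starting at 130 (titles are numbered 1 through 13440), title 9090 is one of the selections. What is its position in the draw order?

33

k = 280
position = (9090 − 130)/280 + 1 = 8960/280 + 1 = 32 + 1 = 33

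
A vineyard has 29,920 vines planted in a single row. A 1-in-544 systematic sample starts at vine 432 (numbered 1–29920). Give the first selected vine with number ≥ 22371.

22736

k = 544
Steps past start: ⌈(22371 − 432)/544⌉ = ⌈21939/544⌉ = 41
Selected vine: 432 + 41×544 = 22736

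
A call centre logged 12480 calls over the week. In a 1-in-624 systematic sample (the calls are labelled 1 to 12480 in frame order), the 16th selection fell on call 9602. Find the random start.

k = 624
r = 9602 − (16−1)×624 = 9602 − 9360 = 242

242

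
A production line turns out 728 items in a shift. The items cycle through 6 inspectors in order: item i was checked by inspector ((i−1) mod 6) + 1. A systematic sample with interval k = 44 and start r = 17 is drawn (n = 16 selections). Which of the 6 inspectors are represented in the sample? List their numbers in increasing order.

Consecutive selections differ by k = 44, so their inspector numbers differ by 44 mod 6 = 2.
gcd(44, 6) = 2, so the sample visits 6/2 = 3 distinct residues mod 6.
Start 17 is inspector 5; the inspectors hit are 1, 3, 5.

1, 3, 5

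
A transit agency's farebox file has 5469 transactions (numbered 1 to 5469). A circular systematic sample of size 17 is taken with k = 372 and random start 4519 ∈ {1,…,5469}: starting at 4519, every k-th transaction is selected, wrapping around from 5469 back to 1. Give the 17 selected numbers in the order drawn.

4519, 4891, 5263, 166, 538, 910, 1282, 1654, 2026, 2398, 2770, 3142, 3514, 3886, 4258, 4630, 5002

Selection 1: 4519
Selection 2: 4519 + 372 = 4891
Selection 3: 4891 + 372 = 5263
Selection 4: 5263 + 372 = 5635 → 5635 − 5469 = 166
Selection 5: 166 + 372 = 538
Selection 6: 538 + 372 = 910
Selection 7: 910 + 372 = 1282
Selection 8: 1282 + 372 = 1654
Selection 9: 1654 + 372 = 2026
Selection 10: 2026 + 372 = 2398
Selection 11: 2398 + 372 = 2770
Selection 12: 2770 + 372 = 3142
Selection 13: 3142 + 372 = 3514
Selection 14: 3514 + 372 = 3886
Selection 15: 3886 + 372 = 4258
Selection 16: 4258 + 372 = 4630
Selection 17: 4630 + 372 = 5002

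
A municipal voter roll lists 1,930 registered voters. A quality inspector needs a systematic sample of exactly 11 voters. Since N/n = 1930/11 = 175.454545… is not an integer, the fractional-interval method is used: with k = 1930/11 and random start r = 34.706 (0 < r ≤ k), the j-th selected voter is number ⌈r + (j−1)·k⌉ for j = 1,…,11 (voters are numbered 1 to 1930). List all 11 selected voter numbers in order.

j=1: r + 0k = 34.706 → ⌈·⌉ = 35
j=2: r + 1k = 210.160545… → ⌈·⌉ = 211
j=3: r + 2k = 385.615090… → ⌈·⌉ = 386
j=4: r + 3k = 561.069636… → ⌈·⌉ = 562
j=5: r + 4k = 736.524181… → ⌈·⌉ = 737
j=6: r + 5k = 911.978727… → ⌈·⌉ = 912
j=7: r + 6k = 1087.433272… → ⌈·⌉ = 1088
j=8: r + 7k = 1262.887818… → ⌈·⌉ = 1263
j=9: r + 8k = 1438.342363… → ⌈·⌉ = 1439
j=10: r + 9k = 1613.796909… → ⌈·⌉ = 1614
j=11: r + 10k = 1789.251454… → ⌈·⌉ = 1790

35, 211, 386, 562, 737, 912, 1088, 1263, 1439, 1614, 1790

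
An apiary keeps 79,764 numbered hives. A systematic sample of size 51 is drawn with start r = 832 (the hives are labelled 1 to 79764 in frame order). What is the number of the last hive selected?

79032

k = 79764/51 = 1564
51st selection = r + (51−1)·k = 832 + 50×1564 = 832 + 78200 = 79032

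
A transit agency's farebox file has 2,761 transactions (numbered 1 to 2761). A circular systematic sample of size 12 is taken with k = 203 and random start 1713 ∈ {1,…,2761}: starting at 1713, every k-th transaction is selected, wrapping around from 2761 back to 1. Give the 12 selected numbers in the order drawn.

Selection 1: 1713
Selection 2: 1713 + 203 = 1916
Selection 3: 1916 + 203 = 2119
Selection 4: 2119 + 203 = 2322
Selection 5: 2322 + 203 = 2525
Selection 6: 2525 + 203 = 2728
Selection 7: 2728 + 203 = 2931 → 2931 − 2761 = 170
Selection 8: 170 + 203 = 373
Selection 9: 373 + 203 = 576
Selection 10: 576 + 203 = 779
Selection 11: 779 + 203 = 982
Selection 12: 982 + 203 = 1185

1713, 1916, 2119, 2322, 2525, 2728, 170, 373, 576, 779, 982, 1185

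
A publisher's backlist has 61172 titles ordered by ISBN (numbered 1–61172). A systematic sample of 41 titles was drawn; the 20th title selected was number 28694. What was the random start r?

346

k = 61172/41 = 1492
r = 28694 − (20−1)×1492 = 28694 − 28348 = 346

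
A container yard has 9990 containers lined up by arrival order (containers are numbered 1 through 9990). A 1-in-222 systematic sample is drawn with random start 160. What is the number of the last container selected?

k = 222
45th selection = r + (45−1)·k = 160 + 44×222 = 160 + 9768 = 9928

9928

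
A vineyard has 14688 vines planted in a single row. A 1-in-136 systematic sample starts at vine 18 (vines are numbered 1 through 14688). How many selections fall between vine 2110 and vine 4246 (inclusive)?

16

k = 136
First selection ≥ 2110: 18 + ⌈(2110−18)/136⌉·136 = 18 + 16×136 = 2194
Last selection ≤ 4246: 18 + ⌊(4246−18)/136⌋·136 = 18 + 31×136 = 4234
Count = 31 − 16 + 1 = 16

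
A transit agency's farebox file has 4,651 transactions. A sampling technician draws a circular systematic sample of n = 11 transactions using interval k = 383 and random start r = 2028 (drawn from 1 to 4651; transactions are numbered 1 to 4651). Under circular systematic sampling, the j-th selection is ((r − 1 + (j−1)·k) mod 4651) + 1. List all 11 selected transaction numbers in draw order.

Selection 1: 2028
Selection 2: 2028 + 383 = 2411
Selection 3: 2411 + 383 = 2794
Selection 4: 2794 + 383 = 3177
Selection 5: 3177 + 383 = 3560
Selection 6: 3560 + 383 = 3943
Selection 7: 3943 + 383 = 4326
Selection 8: 4326 + 383 = 4709 → 4709 − 4651 = 58
Selection 9: 58 + 383 = 441
Selection 10: 441 + 383 = 824
Selection 11: 824 + 383 = 1207

2028, 2411, 2794, 3177, 3560, 3943, 4326, 58, 441, 824, 1207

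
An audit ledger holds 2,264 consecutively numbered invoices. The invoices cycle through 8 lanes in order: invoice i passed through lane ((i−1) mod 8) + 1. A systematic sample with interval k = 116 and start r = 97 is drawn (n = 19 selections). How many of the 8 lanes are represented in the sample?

Consecutive selections differ by k = 116, so their lane numbers differ by 116 mod 8 = 4.
gcd(116, 8) = 4, so the sample visits 8/4 = 2 distinct residues mod 8.
Start 97 is lane 1; the lanes hit are 1, 5.

2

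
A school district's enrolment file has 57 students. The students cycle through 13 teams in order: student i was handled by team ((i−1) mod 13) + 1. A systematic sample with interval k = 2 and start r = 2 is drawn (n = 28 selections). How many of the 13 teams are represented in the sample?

Consecutive selections differ by k = 2, so their team numbers differ by 2 mod 13 = 2.
gcd(2, 13) = 1, so the sample visits 13/1 = 13 distinct residues mod 13.
Start 2 is team 2; the teams hit are 1, 2, 3, 4, 5, 6, 7, 8, 9, 10, 11, 12, 13.

13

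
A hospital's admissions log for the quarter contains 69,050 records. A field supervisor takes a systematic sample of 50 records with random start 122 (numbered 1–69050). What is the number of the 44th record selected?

k = 69050/50 = 1381
44th selection = r + (44−1)·k = 122 + 43×1381 = 122 + 59383 = 59505

59505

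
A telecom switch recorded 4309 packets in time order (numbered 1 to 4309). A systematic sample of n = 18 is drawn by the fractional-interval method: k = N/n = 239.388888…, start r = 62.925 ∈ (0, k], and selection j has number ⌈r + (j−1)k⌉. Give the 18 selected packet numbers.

j=1: r + 0k = 62.925 → ⌈·⌉ = 63
j=2: r + 1k = 302.313888… → ⌈·⌉ = 303
j=3: r + 2k = 541.702777… → ⌈·⌉ = 542
j=4: r + 3k = 781.091666… → ⌈·⌉ = 782
j=5: r + 4k = 1020.480555… → ⌈·⌉ = 1021
j=6: r + 5k = 1259.869444… → ⌈·⌉ = 1260
j=7: r + 6k = 1499.258333… → ⌈·⌉ = 1500
j=8: r + 7k = 1738.647222… → ⌈·⌉ = 1739
j=9: r + 8k = 1978.036111… → ⌈·⌉ = 1979
j=10: r + 9k = 2217.425 → ⌈·⌉ = 2218
j=11: r + 10k = 2456.813888… → ⌈·⌉ = 2457
j=12: r + 11k = 2696.202777… → ⌈·⌉ = 2697
j=13: r + 12k = 2935.591666… → ⌈·⌉ = 2936
j=14: r + 13k = 3174.980555… → ⌈·⌉ = 3175
j=15: r + 14k = 3414.369444… → ⌈·⌉ = 3415
j=16: r + 15k = 3653.758333… → ⌈·⌉ = 3654
j=17: r + 16k = 3893.147222… → ⌈·⌉ = 3894
j=18: r + 17k = 4132.536111… → ⌈·⌉ = 4133

63, 303, 542, 782, 1021, 1260, 1500, 1739, 1979, 2218, 2457, 2697, 2936, 3175, 3415, 3654, 3894, 4133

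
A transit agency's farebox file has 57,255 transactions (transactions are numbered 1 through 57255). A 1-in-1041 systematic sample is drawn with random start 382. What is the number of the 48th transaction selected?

k = 1041
48th selection = r + (48−1)·k = 382 + 47×1041 = 382 + 48927 = 49309

49309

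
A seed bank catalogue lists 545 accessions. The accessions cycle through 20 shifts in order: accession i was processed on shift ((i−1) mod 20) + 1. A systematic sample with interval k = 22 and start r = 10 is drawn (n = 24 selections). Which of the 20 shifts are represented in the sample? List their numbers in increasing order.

Consecutive selections differ by k = 22, so their shift numbers differ by 22 mod 20 = 2.
gcd(22, 20) = 2, so the sample visits 20/2 = 10 distinct residues mod 20.
Start 10 is shift 10; the shifts hit are 2, 4, 6, 8, 10, 12, 14, 16, 18, 20.

2, 4, 6, 8, 10, 12, 14, 16, 18, 20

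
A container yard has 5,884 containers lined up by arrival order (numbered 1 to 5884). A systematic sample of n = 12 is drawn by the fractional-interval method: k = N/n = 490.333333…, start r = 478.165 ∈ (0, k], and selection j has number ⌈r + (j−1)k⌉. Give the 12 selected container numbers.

j=1: r + 0k = 478.165 → ⌈·⌉ = 479
j=2: r + 1k = 968.498333… → ⌈·⌉ = 969
j=3: r + 2k = 1458.831666… → ⌈·⌉ = 1459
j=4: r + 3k = 1949.165 → ⌈·⌉ = 1950
j=5: r + 4k = 2439.498333… → ⌈·⌉ = 2440
j=6: r + 5k = 2929.831666… → ⌈·⌉ = 2930
j=7: r + 6k = 3420.165 → ⌈·⌉ = 3421
j=8: r + 7k = 3910.498333… → ⌈·⌉ = 3911
j=9: r + 8k = 4400.831666… → ⌈·⌉ = 4401
j=10: r + 9k = 4891.165 → ⌈·⌉ = 4892
j=11: r + 10k = 5381.498333… → ⌈·⌉ = 5382
j=12: r + 11k = 5871.831666… → ⌈·⌉ = 5872

479, 969, 1459, 1950, 2440, 2930, 3421, 3911, 4401, 4892, 5382, 5872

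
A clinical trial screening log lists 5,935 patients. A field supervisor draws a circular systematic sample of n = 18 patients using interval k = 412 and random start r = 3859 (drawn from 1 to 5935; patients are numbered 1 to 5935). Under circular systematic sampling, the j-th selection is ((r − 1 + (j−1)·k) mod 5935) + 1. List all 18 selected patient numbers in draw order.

3859, 4271, 4683, 5095, 5507, 5919, 396, 808, 1220, 1632, 2044, 2456, 2868, 3280, 3692, 4104, 4516, 4928

Selection 1: 3859
Selection 2: 3859 + 412 = 4271
Selection 3: 4271 + 412 = 4683
Selection 4: 4683 + 412 = 5095
Selection 5: 5095 + 412 = 5507
Selection 6: 5507 + 412 = 5919
Selection 7: 5919 + 412 = 6331 → 6331 − 5935 = 396
Selection 8: 396 + 412 = 808
Selection 9: 808 + 412 = 1220
Selection 10: 1220 + 412 = 1632
Selection 11: 1632 + 412 = 2044
Selection 12: 2044 + 412 = 2456
Selection 13: 2456 + 412 = 2868
Selection 14: 2868 + 412 = 3280
Selection 15: 3280 + 412 = 3692
Selection 16: 3692 + 412 = 4104
Selection 17: 4104 + 412 = 4516
Selection 18: 4516 + 412 = 4928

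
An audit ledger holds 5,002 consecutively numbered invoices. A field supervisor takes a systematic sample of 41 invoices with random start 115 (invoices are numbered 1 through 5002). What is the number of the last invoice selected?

4995

k = 5002/41 = 122
41st selection = r + (41−1)·k = 115 + 40×122 = 115 + 4880 = 4995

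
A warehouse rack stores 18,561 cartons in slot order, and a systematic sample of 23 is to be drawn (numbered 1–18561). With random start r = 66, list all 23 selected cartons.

k = N/n = 18561/23 = 807
carton 1: 66
carton 2: 66 + 807 = 873
carton 3: 873 + 807 = 1680
carton 4: 1680 + 807 = 2487
carton 5: 2487 + 807 = 3294
carton 6: 3294 + 807 = 4101
carton 7: 4101 + 807 = 4908
carton 8: 4908 + 807 = 5715
carton 9: 5715 + 807 = 6522
carton 10: 6522 + 807 = 7329
carton 11: 7329 + 807 = 8136
carton 12: 8136 + 807 = 8943
carton 13: 8943 + 807 = 9750
carton 14: 9750 + 807 = 10557
carton 15: 10557 + 807 = 11364
carton 16: 11364 + 807 = 12171
carton 17: 12171 + 807 = 12978
carton 18: 12978 + 807 = 13785
carton 19: 13785 + 807 = 14592
carton 20: 14592 + 807 = 15399
carton 21: 15399 + 807 = 16206
carton 22: 16206 + 807 = 17013
carton 23: 17013 + 807 = 17820

66, 873, 1680, 2487, 3294, 4101, 4908, 5715, 6522, 7329, 8136, 8943, 9750, 10557, 11364, 12171, 12978, 13785, 14592, 15399, 16206, 17013, 17820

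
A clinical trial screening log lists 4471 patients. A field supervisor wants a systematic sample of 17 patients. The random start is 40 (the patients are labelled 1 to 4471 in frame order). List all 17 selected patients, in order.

40, 303, 566, 829, 1092, 1355, 1618, 1881, 2144, 2407, 2670, 2933, 3196, 3459, 3722, 3985, 4248

k = N/n = 4471/17 = 263
patient 1: 40
patient 2: 40 + 263 = 303
patient 3: 303 + 263 = 566
patient 4: 566 + 263 = 829
patient 5: 829 + 263 = 1092
patient 6: 1092 + 263 = 1355
patient 7: 1355 + 263 = 1618
patient 8: 1618 + 263 = 1881
patient 9: 1881 + 263 = 2144
patient 10: 2144 + 263 = 2407
patient 11: 2407 + 263 = 2670
patient 12: 2670 + 263 = 2933
patient 13: 2933 + 263 = 3196
patient 14: 3196 + 263 = 3459
patient 15: 3459 + 263 = 3722
patient 16: 3722 + 263 = 3985
patient 17: 3985 + 263 = 4248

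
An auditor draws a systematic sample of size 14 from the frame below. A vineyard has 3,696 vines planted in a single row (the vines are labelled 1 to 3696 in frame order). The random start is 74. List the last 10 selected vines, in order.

k = N/n = 3696/14 = 264
5th selection = 74 + 4×264 = 1130
6th: 1130 + 264 = 1394
7th: 1394 + 264 = 1658
8th: 1658 + 264 = 1922
9th: 1922 + 264 = 2186
10th: 2186 + 264 = 2450
11th: 2450 + 264 = 2714
12th: 2714 + 264 = 2978
13th: 2978 + 264 = 3242
14th: 3242 + 264 = 3506

1130, 1394, 1658, 1922, 2186, 2450, 2714, 2978, 3242, 3506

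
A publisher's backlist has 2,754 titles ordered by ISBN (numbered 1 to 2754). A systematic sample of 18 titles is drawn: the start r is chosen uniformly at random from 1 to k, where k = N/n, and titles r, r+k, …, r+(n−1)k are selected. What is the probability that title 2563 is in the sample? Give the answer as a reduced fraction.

k = 2754/18 = 153.
Title 2563 is selected iff r ≡ 2563 (mod 153); exactly one such r in {1,…,153}.
Inclusion probability = 1/153.

1/153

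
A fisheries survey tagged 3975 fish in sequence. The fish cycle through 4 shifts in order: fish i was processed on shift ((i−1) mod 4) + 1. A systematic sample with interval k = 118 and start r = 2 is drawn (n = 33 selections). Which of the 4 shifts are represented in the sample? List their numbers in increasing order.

2, 4

Consecutive selections differ by k = 118, so their shift numbers differ by 118 mod 4 = 2.
gcd(118, 4) = 2, so the sample visits 4/2 = 2 distinct residues mod 4.
Start 2 is shift 2; the shifts hit are 2, 4.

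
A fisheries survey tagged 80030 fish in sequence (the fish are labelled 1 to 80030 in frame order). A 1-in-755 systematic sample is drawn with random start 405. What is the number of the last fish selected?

79680

k = 755
106th selection = r + (106−1)·k = 405 + 105×755 = 405 + 79275 = 79680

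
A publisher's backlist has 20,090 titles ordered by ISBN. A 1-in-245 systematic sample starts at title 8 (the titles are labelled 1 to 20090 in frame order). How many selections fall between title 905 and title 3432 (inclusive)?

k = 245
First selection ≥ 905: 8 + ⌈(905−8)/245⌉·245 = 8 + 4×245 = 988
Last selection ≤ 3432: 8 + ⌊(3432−8)/245⌋·245 = 8 + 13×245 = 3193
Count = 13 − 4 + 1 = 10

10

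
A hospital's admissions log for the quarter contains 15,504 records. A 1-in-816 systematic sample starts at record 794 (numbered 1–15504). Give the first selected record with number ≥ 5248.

5690

k = 816
Steps past start: ⌈(5248 − 794)/816⌉ = ⌈4454/816⌉ = 6
Selected record: 794 + 6×816 = 5690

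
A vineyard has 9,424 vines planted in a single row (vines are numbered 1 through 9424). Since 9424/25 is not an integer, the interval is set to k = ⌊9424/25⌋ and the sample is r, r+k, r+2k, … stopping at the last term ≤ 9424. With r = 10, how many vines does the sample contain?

26

k = ⌊9424/25⌋ = 376
Achieved size = ⌊(9424 − 10)/376⌋ + 1 = ⌊9414/376⌋ + 1 = 25 + 1 = 26
(last selection: 10 + 25×376 = 9410 ≤ 9424; next would be 9786 > 9424)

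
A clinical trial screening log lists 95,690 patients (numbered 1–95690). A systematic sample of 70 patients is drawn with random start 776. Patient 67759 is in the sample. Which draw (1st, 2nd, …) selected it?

50

k = 95690/70 = 1367
position = (67759 − 776)/1367 + 1 = 66983/1367 + 1 = 49 + 1 = 50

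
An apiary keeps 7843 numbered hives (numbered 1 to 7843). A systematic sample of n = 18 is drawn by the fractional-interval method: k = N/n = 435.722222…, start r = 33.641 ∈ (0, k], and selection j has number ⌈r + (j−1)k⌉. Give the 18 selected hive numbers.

j=1: r + 0k = 33.641 → ⌈·⌉ = 34
j=2: r + 1k = 469.363222… → ⌈·⌉ = 470
j=3: r + 2k = 905.085444… → ⌈·⌉ = 906
j=4: r + 3k = 1340.807666… → ⌈·⌉ = 1341
j=5: r + 4k = 1776.529888… → ⌈·⌉ = 1777
j=6: r + 5k = 2212.252111… → ⌈·⌉ = 2213
j=7: r + 6k = 2647.974333… → ⌈·⌉ = 2648
j=8: r + 7k = 3083.696555… → ⌈·⌉ = 3084
j=9: r + 8k = 3519.418777… → ⌈·⌉ = 3520
j=10: r + 9k = 3955.141 → ⌈·⌉ = 3956
j=11: r + 10k = 4390.863222… → ⌈·⌉ = 4391
j=12: r + 11k = 4826.585444… → ⌈·⌉ = 4827
j=13: r + 12k = 5262.307666… → ⌈·⌉ = 5263
j=14: r + 13k = 5698.029888… → ⌈·⌉ = 5699
j=15: r + 14k = 6133.752111… → ⌈·⌉ = 6134
j=16: r + 15k = 6569.474333… → ⌈·⌉ = 6570
j=17: r + 16k = 7005.196555… → ⌈·⌉ = 7006
j=18: r + 17k = 7440.918777… → ⌈·⌉ = 7441

34, 470, 906, 1341, 1777, 2213, 2648, 3084, 3520, 3956, 4391, 4827, 5263, 5699, 6134, 6570, 7006, 7441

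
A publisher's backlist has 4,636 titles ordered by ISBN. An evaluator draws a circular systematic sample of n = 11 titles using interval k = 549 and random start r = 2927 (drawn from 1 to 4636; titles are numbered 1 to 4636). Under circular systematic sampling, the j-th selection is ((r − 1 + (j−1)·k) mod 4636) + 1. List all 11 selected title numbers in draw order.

Selection 1: 2927
Selection 2: 2927 + 549 = 3476
Selection 3: 3476 + 549 = 4025
Selection 4: 4025 + 549 = 4574
Selection 5: 4574 + 549 = 5123 → 5123 − 4636 = 487
Selection 6: 487 + 549 = 1036
Selection 7: 1036 + 549 = 1585
Selection 8: 1585 + 549 = 2134
Selection 9: 2134 + 549 = 2683
Selection 10: 2683 + 549 = 3232
Selection 11: 3232 + 549 = 3781

2927, 3476, 4025, 4574, 487, 1036, 1585, 2134, 2683, 3232, 3781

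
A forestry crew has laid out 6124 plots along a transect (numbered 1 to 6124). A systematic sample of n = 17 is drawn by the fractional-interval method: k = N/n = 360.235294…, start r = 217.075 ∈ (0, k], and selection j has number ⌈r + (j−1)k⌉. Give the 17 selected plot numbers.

218, 578, 938, 1298, 1659, 2019, 2379, 2739, 3099, 3460, 3820, 4180, 4540, 4901, 5261, 5621, 5981

j=1: r + 0k = 217.075 → ⌈·⌉ = 218
j=2: r + 1k = 577.310294… → ⌈·⌉ = 578
j=3: r + 2k = 937.545588… → ⌈·⌉ = 938
j=4: r + 3k = 1297.780882… → ⌈·⌉ = 1298
j=5: r + 4k = 1658.016176… → ⌈·⌉ = 1659
j=6: r + 5k = 2018.251470… → ⌈·⌉ = 2019
j=7: r + 6k = 2378.486764… → ⌈·⌉ = 2379
j=8: r + 7k = 2738.722058… → ⌈·⌉ = 2739
j=9: r + 8k = 3098.957352… → ⌈·⌉ = 3099
j=10: r + 9k = 3459.192647… → ⌈·⌉ = 3460
j=11: r + 10k = 3819.427941… → ⌈·⌉ = 3820
j=12: r + 11k = 4179.663235… → ⌈·⌉ = 4180
j=13: r + 12k = 4539.898529… → ⌈·⌉ = 4540
j=14: r + 13k = 4900.133823… → ⌈·⌉ = 4901
j=15: r + 14k = 5260.369117… → ⌈·⌉ = 5261
j=16: r + 15k = 5620.604411… → ⌈·⌉ = 5621
j=17: r + 16k = 5980.839705… → ⌈·⌉ = 5981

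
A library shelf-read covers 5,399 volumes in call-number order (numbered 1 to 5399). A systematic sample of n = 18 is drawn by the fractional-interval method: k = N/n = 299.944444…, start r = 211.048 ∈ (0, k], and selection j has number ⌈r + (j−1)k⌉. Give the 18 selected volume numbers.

j=1: r + 0k = 211.048 → ⌈·⌉ = 212
j=2: r + 1k = 510.992444… → ⌈·⌉ = 511
j=3: r + 2k = 810.936888… → ⌈·⌉ = 811
j=4: r + 3k = 1110.881333… → ⌈·⌉ = 1111
j=5: r + 4k = 1410.825777… → ⌈·⌉ = 1411
j=6: r + 5k = 1710.770222… → ⌈·⌉ = 1711
j=7: r + 6k = 2010.714666… → ⌈·⌉ = 2011
j=8: r + 7k = 2310.659111… → ⌈·⌉ = 2311
j=9: r + 8k = 2610.603555… → ⌈·⌉ = 2611
j=10: r + 9k = 2910.548 → ⌈·⌉ = 2911
j=11: r + 10k = 3210.492444… → ⌈·⌉ = 3211
j=12: r + 11k = 3510.436888… → ⌈·⌉ = 3511
j=13: r + 12k = 3810.381333… → ⌈·⌉ = 3811
j=14: r + 13k = 4110.325777… → ⌈·⌉ = 4111
j=15: r + 14k = 4410.270222… → ⌈·⌉ = 4411
j=16: r + 15k = 4710.214666… → ⌈·⌉ = 4711
j=17: r + 16k = 5010.159111… → ⌈·⌉ = 5011
j=18: r + 17k = 5310.103555… → ⌈·⌉ = 5311

212, 511, 811, 1111, 1411, 1711, 2011, 2311, 2611, 2911, 3211, 3511, 3811, 4111, 4411, 4711, 5011, 5311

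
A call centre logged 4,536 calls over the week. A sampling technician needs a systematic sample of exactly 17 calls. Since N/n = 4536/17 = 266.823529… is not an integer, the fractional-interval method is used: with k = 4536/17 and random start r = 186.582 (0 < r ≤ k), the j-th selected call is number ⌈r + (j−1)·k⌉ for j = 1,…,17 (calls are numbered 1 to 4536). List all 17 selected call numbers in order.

187, 454, 721, 988, 1254, 1521, 1788, 2055, 2322, 2588, 2855, 3122, 3389, 3656, 3923, 4189, 4456

j=1: r + 0k = 186.582 → ⌈·⌉ = 187
j=2: r + 1k = 453.405529… → ⌈·⌉ = 454
j=3: r + 2k = 720.229058… → ⌈·⌉ = 721
j=4: r + 3k = 987.052588… → ⌈·⌉ = 988
j=5: r + 4k = 1253.876117… → ⌈·⌉ = 1254
j=6: r + 5k = 1520.699647… → ⌈·⌉ = 1521
j=7: r + 6k = 1787.523176… → ⌈·⌉ = 1788
j=8: r + 7k = 2054.346705… → ⌈·⌉ = 2055
j=9: r + 8k = 2321.170235… → ⌈·⌉ = 2322
j=10: r + 9k = 2587.993764… → ⌈·⌉ = 2588
j=11: r + 10k = 2854.817294… → ⌈·⌉ = 2855
j=12: r + 11k = 3121.640823… → ⌈·⌉ = 3122
j=13: r + 12k = 3388.464352… → ⌈·⌉ = 3389
j=14: r + 13k = 3655.287882… → ⌈·⌉ = 3656
j=15: r + 14k = 3922.111411… → ⌈·⌉ = 3923
j=16: r + 15k = 4188.934941… → ⌈·⌉ = 4189
j=17: r + 16k = 4455.758470… → ⌈·⌉ = 4456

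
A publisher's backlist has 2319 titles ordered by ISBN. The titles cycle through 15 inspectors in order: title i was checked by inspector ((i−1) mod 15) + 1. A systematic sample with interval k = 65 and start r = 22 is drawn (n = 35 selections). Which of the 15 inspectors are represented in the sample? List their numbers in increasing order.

Consecutive selections differ by k = 65, so their inspector numbers differ by 65 mod 15 = 5.
gcd(65, 15) = 5, so the sample visits 15/5 = 3 distinct residues mod 15.
Start 22 is inspector 7; the inspectors hit are 2, 7, 12.

2, 7, 12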